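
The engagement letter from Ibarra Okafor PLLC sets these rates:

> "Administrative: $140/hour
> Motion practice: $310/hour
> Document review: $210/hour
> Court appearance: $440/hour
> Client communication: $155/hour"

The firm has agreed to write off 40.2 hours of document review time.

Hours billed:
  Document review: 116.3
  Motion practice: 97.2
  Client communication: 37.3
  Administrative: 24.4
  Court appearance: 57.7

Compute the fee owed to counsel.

$80,698.50

Administrative: 24.4 × $140 = $3,416.00
Motion practice: 97.2 × $310 = $30,132.00
Document review: 116.3 × $210 = $24,423.00
Court appearance: 57.7 × $440 = $25,388.00
Client communication: 37.3 × $155 = $5,781.50
Subtotal: $89,140.50
Write-off: 40.2 × $210 = $8,442.00
Total: $89,140.50 − $8,442.00 = $80,698.50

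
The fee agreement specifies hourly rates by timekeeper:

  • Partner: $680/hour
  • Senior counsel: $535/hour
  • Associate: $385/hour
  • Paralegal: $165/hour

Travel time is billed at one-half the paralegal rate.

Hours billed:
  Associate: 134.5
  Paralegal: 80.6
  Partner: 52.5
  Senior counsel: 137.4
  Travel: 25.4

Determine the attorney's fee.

$176,386.00

Partner: 52.5 × $680 = $35,700.00
Senior counsel: 137.4 × $535 = $73,509.00
Associate: 134.5 × $385 = $51,782.50
Paralegal: 80.6 × $165 = $13,299.00
Subtotal: $35,700.00 + $73,509.00 + $51,782.50 + $13,299.00 = $174,290.50
Travel: 25.4 × ($165 ÷ 2) = 25.4 × $82.50 = $2,095.50
Total: $174,290.50 + $2,095.50 = $176,386.00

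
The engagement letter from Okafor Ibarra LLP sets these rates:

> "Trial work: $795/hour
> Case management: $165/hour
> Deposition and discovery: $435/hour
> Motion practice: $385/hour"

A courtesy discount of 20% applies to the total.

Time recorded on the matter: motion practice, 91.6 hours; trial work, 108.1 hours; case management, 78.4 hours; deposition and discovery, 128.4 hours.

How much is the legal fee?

Trial work: 108.1 × $795 = $85,939.50
Case management: 78.4 × $165 = $12,936.00
Deposition and discovery: 128.4 × $435 = $55,854.00
Motion practice: 91.6 × $385 = $35,266.00
Subtotal: $189,995.50
Less 20% discount: −$37,999.10
Total: $189,995.50 − $37,999.10 = $151,996.40

$151,996.40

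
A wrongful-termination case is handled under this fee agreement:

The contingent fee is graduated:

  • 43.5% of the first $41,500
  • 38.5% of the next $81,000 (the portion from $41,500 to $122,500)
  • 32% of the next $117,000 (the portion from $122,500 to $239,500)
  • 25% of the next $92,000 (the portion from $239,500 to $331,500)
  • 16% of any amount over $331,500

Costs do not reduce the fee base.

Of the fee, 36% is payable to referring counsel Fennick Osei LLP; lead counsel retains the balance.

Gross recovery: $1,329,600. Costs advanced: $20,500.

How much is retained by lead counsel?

$172,399.04

Fee base is the gross recovery, $1,329,600; costs are reimbursed separately.
First $41,500 at 43.5% = $18,052.50
Next $81,000 at 38.5% = $31,185.00
Next $117,000 at 32% = $37,440.00
Next $92,000 at 25% = $23,000.00
Remaining $998,100 at 16% = $159,696.00
Fee: $18,052.50 + $31,185.00 + $37,440.00 + $23,000.00 + $159,696.00 = $269,373.50
Referral share: 36% of $269,373.50 = $96,974.46; lead counsel retains $269,373.50 − $96,974.46 = $172,399.04.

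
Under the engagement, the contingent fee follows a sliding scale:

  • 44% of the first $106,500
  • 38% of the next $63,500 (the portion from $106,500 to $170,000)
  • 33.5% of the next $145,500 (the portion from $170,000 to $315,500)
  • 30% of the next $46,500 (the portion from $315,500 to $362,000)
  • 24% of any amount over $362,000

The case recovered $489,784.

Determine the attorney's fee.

First $106,500 at 44% = $46,860.00
Next $63,500 at 38% = $24,130.00
Next $145,500 at 33.5% = $48,742.50
Next $46,500 at 30% = $13,950.00
Remaining $127,784 at 24% = $30,668.16
Fee: $46,860.00 + $24,130.00 + $48,742.50 + $13,950.00 + $30,668.16 = $164,350.66

$164,350.66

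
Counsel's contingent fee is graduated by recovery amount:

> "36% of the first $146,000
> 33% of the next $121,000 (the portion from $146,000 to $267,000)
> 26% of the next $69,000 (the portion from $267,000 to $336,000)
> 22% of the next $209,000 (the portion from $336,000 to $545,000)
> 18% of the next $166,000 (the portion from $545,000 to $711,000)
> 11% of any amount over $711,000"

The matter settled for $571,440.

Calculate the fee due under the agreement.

$161,169.20

First $146,000 at 36% = $52,560.00
Next $121,000 at 33% = $39,930.00
Next $69,000 at 26% = $17,940.00
Next $209,000 at 22% = $45,980.00
Remaining $26,440 at 18% = $4,759.20
Fee: $52,560.00 + $39,930.00 + $17,940.00 + $45,980.00 + $4,759.20 = $161,169.20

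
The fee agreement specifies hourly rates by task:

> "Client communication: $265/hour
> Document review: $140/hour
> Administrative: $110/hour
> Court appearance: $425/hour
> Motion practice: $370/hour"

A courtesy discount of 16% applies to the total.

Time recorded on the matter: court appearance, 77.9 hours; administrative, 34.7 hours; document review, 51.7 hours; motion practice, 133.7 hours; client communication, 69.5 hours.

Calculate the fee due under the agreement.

Client communication: 69.5 × $265 = $18,417.50
Document review: 51.7 × $140 = $7,238.00
Administrative: 34.7 × $110 = $3,817.00
Court appearance: 77.9 × $425 = $33,107.50
Motion practice: 133.7 × $370 = $49,469.00
Subtotal: $112,049.00
Less 16% discount: −$17,927.84
Total: $112,049.00 − $17,927.84 = $94,121.16

$94,121.16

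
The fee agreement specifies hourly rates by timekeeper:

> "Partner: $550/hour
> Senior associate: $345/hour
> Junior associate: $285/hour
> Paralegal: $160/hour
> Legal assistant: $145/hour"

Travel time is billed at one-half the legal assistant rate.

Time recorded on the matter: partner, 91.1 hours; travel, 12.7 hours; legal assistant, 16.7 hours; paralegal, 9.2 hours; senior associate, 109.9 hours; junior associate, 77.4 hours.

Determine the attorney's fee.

Partner: 91.1 × $550 = $50,105.00
Senior associate: 109.9 × $345 = $37,915.50
Junior associate: 77.4 × $285 = $22,059.00
Paralegal: 9.2 × $160 = $1,472.00
Legal assistant: 16.7 × $145 = $2,421.50
Subtotal: $50,105.00 + $37,915.50 + $22,059.00 + $1,472.00 + $2,421.50 = $113,973.00
Travel: 12.7 × ($145 ÷ 2) = 12.7 × $72.50 = $920.75
Total: $113,973.00 + $920.75 = $114,893.75

$114,893.75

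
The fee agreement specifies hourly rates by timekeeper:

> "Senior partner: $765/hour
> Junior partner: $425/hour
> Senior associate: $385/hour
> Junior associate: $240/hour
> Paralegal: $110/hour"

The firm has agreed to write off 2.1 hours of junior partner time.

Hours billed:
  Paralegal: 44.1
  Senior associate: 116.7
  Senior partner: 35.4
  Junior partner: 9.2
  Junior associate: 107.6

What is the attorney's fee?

$105,703.00

Senior partner: 35.4 × $765 = $27,081.00
Junior partner: 9.2 × $425 = $3,910.00
Senior associate: 116.7 × $385 = $44,929.50
Junior associate: 107.6 × $240 = $25,824.00
Paralegal: 44.1 × $110 = $4,851.00
Subtotal: $106,595.50
Write-off: 2.1 × $425 = $892.50
Total: $106,595.50 − $892.50 = $105,703.00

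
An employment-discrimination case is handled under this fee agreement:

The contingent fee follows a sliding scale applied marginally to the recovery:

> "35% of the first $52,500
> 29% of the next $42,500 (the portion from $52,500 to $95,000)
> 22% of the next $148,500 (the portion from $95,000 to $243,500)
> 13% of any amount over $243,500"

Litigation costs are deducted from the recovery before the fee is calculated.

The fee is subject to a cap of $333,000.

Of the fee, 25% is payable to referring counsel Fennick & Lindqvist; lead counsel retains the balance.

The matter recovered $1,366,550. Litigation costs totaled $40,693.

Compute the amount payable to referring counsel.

$51,019.10

Fee base (net of costs): $1,366,550 − $40,693 = $1,325,857
First $52,500 at 35% = $18,375.00
Next $42,500 at 29% = $12,325.00
Next $148,500 at 22% = $32,670.00
Remaining $1,082,357 at 13% = $140,706.41
Fee: $18,375.00 + $12,325.00 + $32,670.00 + $140,706.41 = $204,076.41
$204,076.41 is under the $333,000 cap.
Referral share: 25% of $204,076.41 = $51,019.10; lead counsel retains $204,076.41 − $51,019.10 = $153,057.31.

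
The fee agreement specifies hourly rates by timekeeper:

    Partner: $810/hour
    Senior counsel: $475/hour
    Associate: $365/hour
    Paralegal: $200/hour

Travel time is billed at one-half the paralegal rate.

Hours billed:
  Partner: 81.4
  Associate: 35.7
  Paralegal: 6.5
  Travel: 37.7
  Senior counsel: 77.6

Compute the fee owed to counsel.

Partner: 81.4 × $810 = $65,934.00
Senior counsel: 77.6 × $475 = $36,860.00
Associate: 35.7 × $365 = $13,030.50
Paralegal: 6.5 × $200 = $1,300.00
Subtotal: $65,934.00 + $36,860.00 + $13,030.50 + $1,300.00 = $117,124.50
Travel: 37.7 × ($200 ÷ 2) = 37.7 × $100.00 = $3,770.00
Total: $117,124.50 + $3,770.00 = $120,894.50

$120,894.50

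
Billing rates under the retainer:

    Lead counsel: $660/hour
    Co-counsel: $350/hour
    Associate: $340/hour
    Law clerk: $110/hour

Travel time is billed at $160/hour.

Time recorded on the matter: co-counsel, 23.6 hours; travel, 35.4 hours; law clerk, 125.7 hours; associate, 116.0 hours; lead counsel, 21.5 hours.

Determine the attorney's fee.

Lead counsel: 21.5 × $660 = $14,190.00
Co-counsel: 23.6 × $350 = $8,260.00
Associate: 116.0 × $340 = $39,440.00
Law clerk: 125.7 × $110 = $13,827.00
Subtotal: $14,190.00 + $8,260.00 + $39,440.00 + $13,827.00 = $75,717.00
Travel: 35.4 × $160 = $5,664.00
Total: $75,717.00 + $5,664.00 = $81,381.00

$81,381.00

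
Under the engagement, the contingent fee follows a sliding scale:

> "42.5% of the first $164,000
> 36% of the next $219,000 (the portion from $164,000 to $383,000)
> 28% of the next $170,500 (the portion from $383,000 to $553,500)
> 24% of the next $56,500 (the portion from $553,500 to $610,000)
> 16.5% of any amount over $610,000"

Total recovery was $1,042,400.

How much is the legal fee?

First $164,000 at 42.5% = $69,700.00
Next $219,000 at 36% = $78,840.00
Next $170,500 at 28% = $47,740.00
Next $56,500 at 24% = $13,560.00
Remaining $432,400 at 16.5% = $71,346.00
Fee: $69,700.00 + $78,840.00 + $47,740.00 + $13,560.00 + $71,346.00 = $281,186.00

$281,186.00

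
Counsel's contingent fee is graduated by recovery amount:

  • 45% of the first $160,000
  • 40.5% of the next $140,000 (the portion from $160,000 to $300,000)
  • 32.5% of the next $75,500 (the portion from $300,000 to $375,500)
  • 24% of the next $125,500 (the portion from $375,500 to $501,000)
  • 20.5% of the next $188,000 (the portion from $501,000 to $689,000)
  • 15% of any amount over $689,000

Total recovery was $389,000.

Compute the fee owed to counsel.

$156,477.50

First $160,000 at 45% = $72,000.00
Next $140,000 at 40.5% = $56,700.00
Next $75,500 at 32.5% = $24,537.50
Remaining $13,500 at 24% = $3,240.00
Fee: $72,000.00 + $56,700.00 + $24,537.50 + $3,240.00 = $156,477.50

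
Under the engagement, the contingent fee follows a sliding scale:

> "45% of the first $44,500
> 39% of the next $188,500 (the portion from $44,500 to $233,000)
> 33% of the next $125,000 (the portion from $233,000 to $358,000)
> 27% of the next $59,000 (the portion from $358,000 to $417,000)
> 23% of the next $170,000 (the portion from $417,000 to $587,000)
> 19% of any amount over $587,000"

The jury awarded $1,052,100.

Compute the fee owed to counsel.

$278,189.00

First $44,500 at 45% = $20,025.00
Next $188,500 at 39% = $73,515.00
Next $125,000 at 33% = $41,250.00
Next $59,000 at 27% = $15,930.00
Next $170,000 at 23% = $39,100.00
Remaining $465,100 at 19% = $88,369.00
Fee: $20,025.00 + $73,515.00 + $41,250.00 + $15,930.00 + $39,100.00 + $88,369.00 = $278,189.00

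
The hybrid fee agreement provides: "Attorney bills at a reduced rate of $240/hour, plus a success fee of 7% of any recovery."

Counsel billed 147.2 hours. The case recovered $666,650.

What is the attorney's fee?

Hourly: 147.2 × $240 = $35,328.00
Success fee: 7% of $666,650 = $46,665.50
Total: $35,328.00 + $46,665.50 = $81,993.50

$81,993.50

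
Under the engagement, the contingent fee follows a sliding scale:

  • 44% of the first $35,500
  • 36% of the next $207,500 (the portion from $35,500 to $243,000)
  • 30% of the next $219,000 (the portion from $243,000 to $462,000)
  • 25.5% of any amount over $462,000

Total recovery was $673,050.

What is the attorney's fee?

First $35,500 at 44% = $15,620.00
Next $207,500 at 36% = $74,700.00
Next $219,000 at 30% = $65,700.00
Remaining $211,050 at 25.5% = $53,817.75
Fee: $15,620.00 + $74,700.00 + $65,700.00 + $53,817.75 = $209,837.75

$209,837.75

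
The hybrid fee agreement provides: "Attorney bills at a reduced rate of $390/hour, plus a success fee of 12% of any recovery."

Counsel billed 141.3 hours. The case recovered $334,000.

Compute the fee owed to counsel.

$95,187.00

Hourly: 141.3 × $390 = $55,107.00
Success fee: 12% of $334,000 = $40,080.00
Total: $55,107.00 + $40,080.00 = $95,187.00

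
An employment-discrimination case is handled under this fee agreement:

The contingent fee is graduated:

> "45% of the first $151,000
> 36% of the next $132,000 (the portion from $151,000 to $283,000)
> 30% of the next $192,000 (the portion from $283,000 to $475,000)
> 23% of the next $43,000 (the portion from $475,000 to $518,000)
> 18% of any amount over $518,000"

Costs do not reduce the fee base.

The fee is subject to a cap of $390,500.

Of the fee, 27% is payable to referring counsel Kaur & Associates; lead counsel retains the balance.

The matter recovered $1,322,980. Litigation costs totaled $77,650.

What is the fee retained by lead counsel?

Fee base is the gross recovery, $1,322,980; costs are reimbursed separately.
First $151,000 at 45% = $67,950.00
Next $132,000 at 36% = $47,520.00
Next $192,000 at 30% = $57,600.00
Next $43,000 at 23% = $9,890.00
Remaining $804,980 at 18% = $144,896.40
Fee: $67,950.00 + $47,520.00 + $57,600.00 + $9,890.00 + $144,896.40 = $327,856.40
$327,856.40 is under the $390,500 cap.
Referral share: 27% of $327,856.40 = $88,521.23; lead counsel retains $327,856.40 − $88,521.23 = $239,335.17.

$239,335.17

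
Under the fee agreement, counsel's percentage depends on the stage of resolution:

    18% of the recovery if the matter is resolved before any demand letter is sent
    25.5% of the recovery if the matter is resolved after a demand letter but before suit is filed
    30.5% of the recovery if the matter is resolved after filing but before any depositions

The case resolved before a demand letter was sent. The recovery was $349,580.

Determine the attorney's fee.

The matter resolved before a demand letter was sent, so the 18% rate applies.
$349,580 × 18% = $62,924.40

$62,924.40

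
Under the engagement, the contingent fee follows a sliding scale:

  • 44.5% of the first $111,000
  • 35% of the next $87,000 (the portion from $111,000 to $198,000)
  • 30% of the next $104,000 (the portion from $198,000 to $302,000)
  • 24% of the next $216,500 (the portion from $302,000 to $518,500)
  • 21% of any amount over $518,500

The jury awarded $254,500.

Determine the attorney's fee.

First $111,000 at 44.5% = $49,395.00
Next $87,000 at 35% = $30,450.00
Remaining $56,500 at 30% = $16,950.00
Fee: $49,395.00 + $30,450.00 + $16,950.00 = $96,795.00

$96,795.00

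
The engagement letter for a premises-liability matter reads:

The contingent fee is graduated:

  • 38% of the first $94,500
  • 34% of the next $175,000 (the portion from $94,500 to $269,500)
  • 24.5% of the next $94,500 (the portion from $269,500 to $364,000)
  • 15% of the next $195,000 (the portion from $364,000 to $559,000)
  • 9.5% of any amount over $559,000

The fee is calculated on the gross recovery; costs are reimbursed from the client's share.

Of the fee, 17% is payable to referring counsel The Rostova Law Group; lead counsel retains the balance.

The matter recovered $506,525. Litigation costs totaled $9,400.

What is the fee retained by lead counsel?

Fee base is the gross recovery, $506,525; costs are reimbursed separately.
First $94,500 at 38% = $35,910.00
Next $175,000 at 34% = $59,500.00
Next $94,500 at 24.5% = $23,152.50
Remaining $142,525 at 15% = $21,378.75
Fee: $35,910.00 + $59,500.00 + $23,152.50 + $21,378.75 = $139,941.25
Referral share: 17% of $139,941.25 = $23,790.01; lead counsel retains $139,941.25 − $23,790.01 = $116,151.24.

$116,151.24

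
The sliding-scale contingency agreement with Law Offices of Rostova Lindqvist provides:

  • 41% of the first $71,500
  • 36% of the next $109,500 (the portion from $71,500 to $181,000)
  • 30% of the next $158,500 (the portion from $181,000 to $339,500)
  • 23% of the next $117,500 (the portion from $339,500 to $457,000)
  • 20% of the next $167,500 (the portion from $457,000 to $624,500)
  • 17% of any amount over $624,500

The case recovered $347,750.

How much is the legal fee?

First $71,500 at 41% = $29,315.00
Next $109,500 at 36% = $39,420.00
Next $158,500 at 30% = $47,550.00
Remaining $8,250 at 23% = $1,897.50
Fee: $29,315.00 + $39,420.00 + $47,550.00 + $1,897.50 = $118,182.50

$118,182.50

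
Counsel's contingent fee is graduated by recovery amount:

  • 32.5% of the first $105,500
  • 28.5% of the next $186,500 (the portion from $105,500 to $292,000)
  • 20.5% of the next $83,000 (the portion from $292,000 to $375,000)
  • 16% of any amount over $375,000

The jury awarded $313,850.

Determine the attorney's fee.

First $105,500 at 32.5% = $34,287.50
Next $186,500 at 28.5% = $53,152.50
Remaining $21,850 at 20.5% = $4,479.25
Fee: $34,287.50 + $53,152.50 + $4,479.25 = $91,919.25

$91,919.25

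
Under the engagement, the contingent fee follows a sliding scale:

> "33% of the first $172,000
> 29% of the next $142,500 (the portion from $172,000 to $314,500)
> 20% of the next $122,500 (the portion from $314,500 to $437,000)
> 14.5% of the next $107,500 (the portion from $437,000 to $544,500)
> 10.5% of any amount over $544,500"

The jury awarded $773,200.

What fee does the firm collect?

$162,186.00

First $172,000 at 33% = $56,760.00
Next $142,500 at 29% = $41,325.00
Next $122,500 at 20% = $24,500.00
Next $107,500 at 14.5% = $15,587.50
Remaining $228,700 at 10.5% = $24,013.50
Fee: $56,760.00 + $41,325.00 + $24,500.00 + $15,587.50 + $24,013.50 = $162,186.00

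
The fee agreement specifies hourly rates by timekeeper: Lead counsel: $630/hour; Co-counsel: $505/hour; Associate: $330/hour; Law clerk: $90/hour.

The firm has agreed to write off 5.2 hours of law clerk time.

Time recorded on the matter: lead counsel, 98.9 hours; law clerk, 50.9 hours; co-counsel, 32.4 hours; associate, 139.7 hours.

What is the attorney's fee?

Lead counsel: 98.9 × $630 = $62,307.00
Co-counsel: 32.4 × $505 = $16,362.00
Associate: 139.7 × $330 = $46,101.00
Law clerk: 50.9 × $90 = $4,581.00
Subtotal: $129,351.00
Write-off: 5.2 × $90 = $468.00
Total: $129,351.00 − $468.00 = $128,883.00

$128,883.00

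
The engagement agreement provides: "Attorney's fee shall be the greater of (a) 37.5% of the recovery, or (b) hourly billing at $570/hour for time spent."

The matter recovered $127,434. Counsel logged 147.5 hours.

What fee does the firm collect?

(a) 37.5% of $127,434 = $47,787.75
(b) 147.5 × $570 = $84,075.00
The greater is (b): $84,075.00.

$84,075.00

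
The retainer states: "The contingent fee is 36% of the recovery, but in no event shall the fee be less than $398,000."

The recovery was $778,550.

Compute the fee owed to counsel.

$398,000.00

36% of $778,550 = $280,278.00
That is below the $398,000 minimum, so the minimum applies.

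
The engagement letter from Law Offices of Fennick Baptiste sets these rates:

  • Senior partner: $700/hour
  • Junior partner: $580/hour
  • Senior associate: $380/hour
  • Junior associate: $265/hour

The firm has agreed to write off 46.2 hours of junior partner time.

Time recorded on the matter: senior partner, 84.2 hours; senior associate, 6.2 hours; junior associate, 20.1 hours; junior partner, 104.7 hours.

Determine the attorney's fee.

Senior partner: 84.2 × $700 = $58,940.00
Junior partner: 104.7 × $580 = $60,726.00
Senior associate: 6.2 × $380 = $2,356.00
Junior associate: 20.1 × $265 = $5,326.50
Subtotal: $127,348.50
Write-off: 46.2 × $580 = $26,796.00
Total: $127,348.50 − $26,796.00 = $100,552.50

$100,552.50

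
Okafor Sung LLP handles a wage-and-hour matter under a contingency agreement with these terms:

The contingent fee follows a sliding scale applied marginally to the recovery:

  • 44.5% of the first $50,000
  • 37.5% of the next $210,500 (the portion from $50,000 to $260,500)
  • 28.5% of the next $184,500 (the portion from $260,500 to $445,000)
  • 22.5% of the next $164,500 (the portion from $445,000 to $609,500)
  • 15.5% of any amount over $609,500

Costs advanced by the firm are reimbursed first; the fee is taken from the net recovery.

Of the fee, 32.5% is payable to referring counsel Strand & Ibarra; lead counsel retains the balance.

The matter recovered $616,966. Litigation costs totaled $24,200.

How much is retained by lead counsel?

$126,236.71

Fee base (net of costs): $616,966 − $24,200 = $592,766
First $50,000 at 44.5% = $22,250.00
Next $210,500 at 37.5% = $78,937.50
Next $184,500 at 28.5% = $52,582.50
Remaining $147,766 at 22.5% = $33,247.35
Fee: $22,250.00 + $78,937.50 + $52,582.50 + $33,247.35 = $187,017.35
Referral share: 32.5% of $187,017.35 = $60,780.64; lead counsel retains $187,017.35 − $60,780.64 = $126,236.71.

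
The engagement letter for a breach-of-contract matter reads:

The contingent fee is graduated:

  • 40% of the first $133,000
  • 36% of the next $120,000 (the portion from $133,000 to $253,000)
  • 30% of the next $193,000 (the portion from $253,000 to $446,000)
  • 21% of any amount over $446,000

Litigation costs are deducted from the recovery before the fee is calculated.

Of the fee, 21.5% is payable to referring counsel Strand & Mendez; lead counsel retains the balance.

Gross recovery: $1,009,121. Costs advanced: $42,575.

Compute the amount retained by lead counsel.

$206,937.51

Fee base (net of costs): $1,009,121 − $42,575 = $966,546
First $133,000 at 40% = $53,200.00
Next $120,000 at 36% = $43,200.00
Next $193,000 at 30% = $57,900.00
Remaining $520,546 at 21% = $109,314.66
Fee: $53,200.00 + $43,200.00 + $57,900.00 + $109,314.66 = $263,614.66
Referral share: 21.5% of $263,614.66 = $56,677.15; lead counsel retains $263,614.66 − $56,677.15 = $206,937.51.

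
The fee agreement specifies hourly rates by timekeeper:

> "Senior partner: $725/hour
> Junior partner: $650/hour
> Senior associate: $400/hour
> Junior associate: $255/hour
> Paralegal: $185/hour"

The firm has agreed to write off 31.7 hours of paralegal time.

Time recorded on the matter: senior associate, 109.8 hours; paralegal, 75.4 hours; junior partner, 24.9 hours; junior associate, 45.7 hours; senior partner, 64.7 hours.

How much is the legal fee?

Senior partner: 64.7 × $725 = $46,907.50
Junior partner: 24.9 × $650 = $16,185.00
Senior associate: 109.8 × $400 = $43,920.00
Junior associate: 45.7 × $255 = $11,653.50
Paralegal: 75.4 × $185 = $13,949.00
Subtotal: $132,615.00
Write-off: 31.7 × $185 = $5,864.50
Total: $132,615.00 − $5,864.50 = $126,750.50

$126,750.50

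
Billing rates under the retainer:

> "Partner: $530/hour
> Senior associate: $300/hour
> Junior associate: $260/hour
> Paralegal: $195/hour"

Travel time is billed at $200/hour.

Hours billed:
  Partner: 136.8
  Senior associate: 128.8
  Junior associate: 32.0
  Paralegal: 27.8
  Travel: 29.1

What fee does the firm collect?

$130,705.00

Partner: 136.8 × $530 = $72,504.00
Senior associate: 128.8 × $300 = $38,640.00
Junior associate: 32.0 × $260 = $8,320.00
Paralegal: 27.8 × $195 = $5,421.00
Subtotal: $72,504.00 + $38,640.00 + $8,320.00 + $5,421.00 = $124,885.00
Travel: 29.1 × $200 = $5,820.00
Total: $124,885.00 + $5,820.00 = $130,705.00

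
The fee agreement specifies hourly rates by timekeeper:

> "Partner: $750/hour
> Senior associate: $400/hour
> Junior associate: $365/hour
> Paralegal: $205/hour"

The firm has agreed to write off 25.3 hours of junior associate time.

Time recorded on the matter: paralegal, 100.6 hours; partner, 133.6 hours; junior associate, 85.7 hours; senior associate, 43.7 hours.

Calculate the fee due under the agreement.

$160,349.00

Partner: 133.6 × $750 = $100,200.00
Senior associate: 43.7 × $400 = $17,480.00
Junior associate: 85.7 × $365 = $31,280.50
Paralegal: 100.6 × $205 = $20,623.00
Subtotal: $169,583.50
Write-off: 25.3 × $365 = $9,234.50
Total: $169,583.50 − $9,234.50 = $160,349.00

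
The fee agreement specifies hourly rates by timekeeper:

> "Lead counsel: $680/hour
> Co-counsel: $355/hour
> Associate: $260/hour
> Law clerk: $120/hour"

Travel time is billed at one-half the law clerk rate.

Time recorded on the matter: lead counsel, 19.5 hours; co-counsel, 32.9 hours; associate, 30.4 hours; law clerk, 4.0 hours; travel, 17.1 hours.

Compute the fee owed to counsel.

Lead counsel: 19.5 × $680 = $13,260.00
Co-counsel: 32.9 × $355 = $11,679.50
Associate: 30.4 × $260 = $7,904.00
Law clerk: 4.0 × $120 = $480.00
Subtotal: $13,260.00 + $11,679.50 + $7,904.00 + $480.00 = $33,323.50
Travel: 17.1 × ($120 ÷ 2) = 17.1 × $60.00 = $1,026.00
Total: $33,323.50 + $1,026.00 = $34,349.50

$34,349.50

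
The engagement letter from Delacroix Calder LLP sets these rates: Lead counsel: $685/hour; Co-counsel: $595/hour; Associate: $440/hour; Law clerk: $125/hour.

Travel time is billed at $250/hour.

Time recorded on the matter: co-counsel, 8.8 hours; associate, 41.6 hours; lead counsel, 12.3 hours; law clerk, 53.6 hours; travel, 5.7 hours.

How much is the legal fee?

$40,090.50

Lead counsel: 12.3 × $685 = $8,425.50
Co-counsel: 8.8 × $595 = $5,236.00
Associate: 41.6 × $440 = $18,304.00
Law clerk: 53.6 × $125 = $6,700.00
Subtotal: $8,425.50 + $5,236.00 + $18,304.00 + $6,700.00 = $38,665.50
Travel: 5.7 × $250 = $1,425.00
Total: $38,665.50 + $1,425.00 = $40,090.50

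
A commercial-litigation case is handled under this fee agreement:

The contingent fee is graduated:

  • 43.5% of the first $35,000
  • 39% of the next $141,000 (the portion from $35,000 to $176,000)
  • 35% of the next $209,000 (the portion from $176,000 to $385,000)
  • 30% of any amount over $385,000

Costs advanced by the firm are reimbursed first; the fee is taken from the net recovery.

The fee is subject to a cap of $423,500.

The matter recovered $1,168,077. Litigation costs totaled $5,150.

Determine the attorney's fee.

$376,743.10

Fee base (net of costs): $1,168,077 − $5,150 = $1,162,927
First $35,000 at 43.5% = $15,225.00
Next $141,000 at 39% = $54,990.00
Next $209,000 at 35% = $73,150.00
Remaining $777,927 at 30% = $233,378.10
Fee: $15,225.00 + $54,990.00 + $73,150.00 + $233,378.10 = $376,743.10
$376,743.10 is under the $423,500 cap.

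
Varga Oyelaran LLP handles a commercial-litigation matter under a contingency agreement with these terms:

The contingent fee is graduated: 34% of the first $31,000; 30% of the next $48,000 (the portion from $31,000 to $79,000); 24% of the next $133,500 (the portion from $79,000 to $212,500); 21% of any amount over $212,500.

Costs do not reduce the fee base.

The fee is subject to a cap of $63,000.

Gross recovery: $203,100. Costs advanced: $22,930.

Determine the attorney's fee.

Fee base is the gross recovery, $203,100; costs are reimbursed separately.
First $31,000 at 34% = $10,540.00
Next $48,000 at 30% = $14,400.00
Remaining $124,100 at 24% = $29,784.00
Fee: $10,540.00 + $14,400.00 + $29,784.00 = $54,724.00
$54,724.00 is under the $63,000 cap.

$54,724.00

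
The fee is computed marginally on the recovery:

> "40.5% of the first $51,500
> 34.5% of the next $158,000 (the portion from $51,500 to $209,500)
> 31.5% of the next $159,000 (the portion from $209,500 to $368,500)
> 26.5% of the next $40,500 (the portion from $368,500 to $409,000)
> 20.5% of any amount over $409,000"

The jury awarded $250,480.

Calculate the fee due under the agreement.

$88,276.20

First $51,500 at 40.5% = $20,857.50
Next $158,000 at 34.5% = $54,510.00
Remaining $40,980 at 31.5% = $12,908.70
Fee: $20,857.50 + $54,510.00 + $12,908.70 = $88,276.20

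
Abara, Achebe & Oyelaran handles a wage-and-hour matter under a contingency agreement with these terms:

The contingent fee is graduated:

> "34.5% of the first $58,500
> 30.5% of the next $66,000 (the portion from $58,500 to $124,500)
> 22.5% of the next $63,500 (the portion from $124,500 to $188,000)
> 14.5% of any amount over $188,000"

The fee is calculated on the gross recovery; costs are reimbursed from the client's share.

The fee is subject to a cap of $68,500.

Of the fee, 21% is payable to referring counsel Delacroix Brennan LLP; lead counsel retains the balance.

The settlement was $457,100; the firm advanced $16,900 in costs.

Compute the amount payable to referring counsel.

Fee base is the gross recovery, $457,100; costs are reimbursed separately.
First $58,500 at 34.5% = $20,182.50
Next $66,000 at 30.5% = $20,130.00
Next $63,500 at 22.5% = $14,287.50
Remaining $269,100 at 14.5% = $39,019.50
Fee: $20,182.50 + $20,130.00 + $14,287.50 + $39,019.50 = $93,619.50
$93,619.50 exceeds the $68,500 cap, so the fee is capped at $68,500.00.
Referral share: 21% of $68,500.00 = $14,385.00; lead counsel retains $68,500.00 − $14,385.00 = $54,115.00.

$14,385.00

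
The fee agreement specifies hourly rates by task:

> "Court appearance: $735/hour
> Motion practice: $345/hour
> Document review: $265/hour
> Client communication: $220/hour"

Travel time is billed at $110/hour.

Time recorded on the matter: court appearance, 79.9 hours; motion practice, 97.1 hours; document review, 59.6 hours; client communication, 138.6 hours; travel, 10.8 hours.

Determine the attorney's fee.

$139,700.00

Court appearance: 79.9 × $735 = $58,726.50
Motion practice: 97.1 × $345 = $33,499.50
Document review: 59.6 × $265 = $15,794.00
Client communication: 138.6 × $220 = $30,492.00
Subtotal: $58,726.50 + $33,499.50 + $15,794.00 + $30,492.00 = $138,512.00
Travel: 10.8 × $110 = $1,188.00
Total: $138,512.00 + $1,188.00 = $139,700.00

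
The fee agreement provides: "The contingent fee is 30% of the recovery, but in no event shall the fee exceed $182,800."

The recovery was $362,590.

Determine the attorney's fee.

$108,777.00

30% of $362,590 = $108,777.00
That is under the $182,800 cap.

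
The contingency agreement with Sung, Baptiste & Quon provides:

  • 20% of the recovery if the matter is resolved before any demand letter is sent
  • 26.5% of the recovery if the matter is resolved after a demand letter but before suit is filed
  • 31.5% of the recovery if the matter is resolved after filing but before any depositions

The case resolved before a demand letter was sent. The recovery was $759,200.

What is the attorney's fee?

The matter resolved before a demand letter was sent, so the 20% rate applies.
$759,200 × 20% = $151,840.00

$151,840.00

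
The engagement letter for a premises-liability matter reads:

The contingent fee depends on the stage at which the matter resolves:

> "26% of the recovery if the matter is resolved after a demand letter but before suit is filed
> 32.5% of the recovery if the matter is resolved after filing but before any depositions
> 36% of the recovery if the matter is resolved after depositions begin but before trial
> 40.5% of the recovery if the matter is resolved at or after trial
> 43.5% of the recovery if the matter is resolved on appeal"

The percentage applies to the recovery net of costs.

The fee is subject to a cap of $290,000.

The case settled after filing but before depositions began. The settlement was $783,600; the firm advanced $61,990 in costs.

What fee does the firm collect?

Fee base (net of costs): $783,600 − $61,990 = $721,610
The matter settled after filing but before depositions began, so the 32.5% rate applies.
$721,610 × 32.5% = $234,523.25
$234,523.25 is under the $290,000 cap.

$234,523.25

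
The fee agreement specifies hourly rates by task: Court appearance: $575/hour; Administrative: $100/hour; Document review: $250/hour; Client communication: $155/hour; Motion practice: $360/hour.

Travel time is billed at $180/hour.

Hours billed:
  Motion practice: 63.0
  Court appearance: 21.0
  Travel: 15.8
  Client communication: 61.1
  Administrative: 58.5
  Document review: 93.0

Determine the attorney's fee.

Court appearance: 21.0 × $575 = $12,075.00
Administrative: 58.5 × $100 = $5,850.00
Document review: 93.0 × $250 = $23,250.00
Client communication: 61.1 × $155 = $9,470.50
Motion practice: 63.0 × $360 = $22,680.00
Subtotal: $12,075.00 + $5,850.00 + $23,250.00 + $9,470.50 + $22,680.00 = $73,325.50
Travel: 15.8 × $180 = $2,844.00
Total: $73,325.50 + $2,844.00 = $76,169.50

$76,169.50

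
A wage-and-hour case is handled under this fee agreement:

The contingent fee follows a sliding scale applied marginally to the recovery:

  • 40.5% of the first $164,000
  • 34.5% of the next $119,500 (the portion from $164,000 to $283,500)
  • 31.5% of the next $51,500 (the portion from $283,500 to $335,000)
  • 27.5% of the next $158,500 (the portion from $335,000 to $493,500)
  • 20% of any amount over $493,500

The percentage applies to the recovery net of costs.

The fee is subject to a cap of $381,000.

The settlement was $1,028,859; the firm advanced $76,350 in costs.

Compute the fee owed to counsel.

$259,259.30

Fee base (net of costs): $1,028,859 − $76,350 = $952,509
First $164,000 at 40.5% = $66,420.00
Next $119,500 at 34.5% = $41,227.50
Next $51,500 at 31.5% = $16,222.50
Next $158,500 at 27.5% = $43,587.50
Remaining $459,009 at 20% = $91,801.80
Fee: $66,420.00 + $41,227.50 + $16,222.50 + $43,587.50 + $91,801.80 = $259,259.30
$259,259.30 is under the $381,000 cap.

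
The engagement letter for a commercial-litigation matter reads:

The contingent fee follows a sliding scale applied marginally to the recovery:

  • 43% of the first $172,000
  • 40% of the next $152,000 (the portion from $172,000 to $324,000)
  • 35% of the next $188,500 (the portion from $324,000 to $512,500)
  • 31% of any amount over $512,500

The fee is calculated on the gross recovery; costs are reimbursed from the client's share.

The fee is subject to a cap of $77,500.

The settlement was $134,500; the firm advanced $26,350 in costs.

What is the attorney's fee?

Fee base is the gross recovery, $134,500; costs are reimbursed separately.
First $134,500 at 43% = $57,835.00
$57,835.00 is under the $77,500 cap.

$57,835.00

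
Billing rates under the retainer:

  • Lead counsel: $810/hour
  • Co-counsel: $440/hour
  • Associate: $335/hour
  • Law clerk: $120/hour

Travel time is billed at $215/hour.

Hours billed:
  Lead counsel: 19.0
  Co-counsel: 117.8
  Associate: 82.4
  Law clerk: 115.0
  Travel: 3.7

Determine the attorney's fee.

Lead counsel: 19.0 × $810 = $15,390.00
Co-counsel: 117.8 × $440 = $51,832.00
Associate: 82.4 × $335 = $27,604.00
Law clerk: 115.0 × $120 = $13,800.00
Subtotal: $15,390.00 + $51,832.00 + $27,604.00 + $13,800.00 = $108,626.00
Travel: 3.7 × $215 = $795.50
Total: $108,626.00 + $795.50 = $109,421.50

$109,421.50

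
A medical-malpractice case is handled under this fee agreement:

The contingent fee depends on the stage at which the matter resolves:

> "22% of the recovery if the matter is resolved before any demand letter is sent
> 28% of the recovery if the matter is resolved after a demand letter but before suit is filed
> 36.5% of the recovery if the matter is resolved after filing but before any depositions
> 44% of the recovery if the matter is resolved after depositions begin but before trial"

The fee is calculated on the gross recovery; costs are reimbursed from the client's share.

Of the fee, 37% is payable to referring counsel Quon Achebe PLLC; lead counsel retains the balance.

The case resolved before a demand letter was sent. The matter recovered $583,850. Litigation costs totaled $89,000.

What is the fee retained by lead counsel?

$80,921.61

Fee base is the gross recovery, $583,850; costs are reimbursed separately.
The matter resolved before a demand letter was sent, so the 22% rate applies.
$583,850 × 22% = $128,447.00
Referral share: 37% of $128,447.00 = $47,525.39; lead counsel retains $128,447.00 − $47,525.39 = $80,921.61.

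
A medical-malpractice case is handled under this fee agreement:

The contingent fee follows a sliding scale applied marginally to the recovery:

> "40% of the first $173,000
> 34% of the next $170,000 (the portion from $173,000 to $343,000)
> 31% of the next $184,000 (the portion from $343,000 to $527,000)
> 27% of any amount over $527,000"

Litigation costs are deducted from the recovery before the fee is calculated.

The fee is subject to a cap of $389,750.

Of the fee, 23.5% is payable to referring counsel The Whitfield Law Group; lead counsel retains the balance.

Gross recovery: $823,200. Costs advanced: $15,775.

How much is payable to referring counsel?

Fee base (net of costs): $823,200 − $15,775 = $807,425
First $173,000 at 40% = $69,200.00
Next $170,000 at 34% = $57,800.00
Next $184,000 at 31% = $57,040.00
Remaining $280,425 at 27% = $75,714.75
Fee: $69,200.00 + $57,800.00 + $57,040.00 + $75,714.75 = $259,754.75
$259,754.75 is under the $389,750 cap.
Referral share: 23.5% of $259,754.75 = $61,042.37; lead counsel retains $259,754.75 − $61,042.37 = $198,712.38.

$61,042.37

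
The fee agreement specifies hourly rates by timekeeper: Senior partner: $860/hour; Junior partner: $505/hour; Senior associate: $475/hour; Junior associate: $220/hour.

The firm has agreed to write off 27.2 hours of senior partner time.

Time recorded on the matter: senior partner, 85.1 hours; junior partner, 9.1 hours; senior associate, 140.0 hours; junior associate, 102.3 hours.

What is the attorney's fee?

Senior partner: 85.1 × $860 = $73,186.00
Junior partner: 9.1 × $505 = $4,595.50
Senior associate: 140.0 × $475 = $66,500.00
Junior associate: 102.3 × $220 = $22,506.00
Subtotal: $166,787.50
Write-off: 27.2 × $860 = $23,392.00
Total: $166,787.50 − $23,392.00 = $143,395.50

$143,395.50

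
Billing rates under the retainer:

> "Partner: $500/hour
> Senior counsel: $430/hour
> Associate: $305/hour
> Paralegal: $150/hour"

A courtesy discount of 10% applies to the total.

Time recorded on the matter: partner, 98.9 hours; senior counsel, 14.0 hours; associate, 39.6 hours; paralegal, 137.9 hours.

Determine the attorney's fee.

Partner: 98.9 × $500 = $49,450.00
Senior counsel: 14.0 × $430 = $6,020.00
Associate: 39.6 × $305 = $12,078.00
Paralegal: 137.9 × $150 = $20,685.00
Subtotal: $88,233.00
Less 10% discount: −$8,823.30
Total: $88,233.00 − $8,823.30 = $79,409.70

$79,409.70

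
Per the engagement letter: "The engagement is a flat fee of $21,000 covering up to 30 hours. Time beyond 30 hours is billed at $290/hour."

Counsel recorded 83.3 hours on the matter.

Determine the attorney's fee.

$36,457.00

Flat fee: $21,000.00
Excess hours: 83.3 − 30 = 53.3
Overrun: 53.3 × $290 = $15,457.00
Total: $21,000.00 + $15,457.00 = $36,457.00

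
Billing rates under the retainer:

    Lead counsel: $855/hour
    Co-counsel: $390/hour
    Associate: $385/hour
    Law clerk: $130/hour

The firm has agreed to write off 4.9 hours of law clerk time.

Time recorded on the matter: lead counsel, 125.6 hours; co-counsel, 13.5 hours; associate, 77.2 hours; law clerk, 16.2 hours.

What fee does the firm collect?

$143,844.00

Lead counsel: 125.6 × $855 = $107,388.00
Co-counsel: 13.5 × $390 = $5,265.00
Associate: 77.2 × $385 = $29,722.00
Law clerk: 16.2 × $130 = $2,106.00
Subtotal: $144,481.00
Write-off: 4.9 × $130 = $637.00
Total: $144,481.00 − $637.00 = $143,844.00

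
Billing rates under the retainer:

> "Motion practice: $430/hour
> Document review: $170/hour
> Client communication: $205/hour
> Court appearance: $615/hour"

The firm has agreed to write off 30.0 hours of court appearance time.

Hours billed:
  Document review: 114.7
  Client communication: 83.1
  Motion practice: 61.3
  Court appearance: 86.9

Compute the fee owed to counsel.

Motion practice: 61.3 × $430 = $26,359.00
Document review: 114.7 × $170 = $19,499.00
Client communication: 83.1 × $205 = $17,035.50
Court appearance: 86.9 × $615 = $53,443.50
Subtotal: $116,337.00
Write-off: 30.0 × $615 = $18,450.00
Total: $116,337.00 − $18,450.00 = $97,887.00

$97,887.00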